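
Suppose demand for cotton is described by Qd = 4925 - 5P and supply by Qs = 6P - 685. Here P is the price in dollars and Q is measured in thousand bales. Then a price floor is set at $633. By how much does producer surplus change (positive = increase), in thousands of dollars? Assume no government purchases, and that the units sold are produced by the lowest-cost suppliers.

Setting quantity demanded equal to quantity supplied, 4925 - 5P = 6P - 685, gives P* = 510 and Q* = 2375.
The floor of 633 is above the equilibrium price 510, so it binds.
At P = 633: Qd = 4925 - 5·633 = 1760 and Qs = 6·633 - 685 = 3113.
Producer surplus without the control is ½ · (510 - 685/6) · 2375 = 5640625/12.
With the floor, 1760 units are sold at 633. The supply price at Q = 1760 is 407.5, so PS = ½ · [(633 - 685/6) + (633 - 407.5)] · 1760 = 1965040/3.
Change in producer surplus = 1965040/3 - 5640625/12 = 184961.25.

184961.25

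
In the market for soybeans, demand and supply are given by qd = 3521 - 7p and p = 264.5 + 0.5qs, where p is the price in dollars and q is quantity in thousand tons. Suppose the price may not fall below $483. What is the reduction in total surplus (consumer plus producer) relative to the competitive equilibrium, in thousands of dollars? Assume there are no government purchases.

17151.75

Rearranging supply gives qs = 2p - 529. Without the control the market clears where 3521 - 7p = 2p - 529, i.e. p* = 450 and q* = 371.
Because the floor (483) lies above the market-clearing price, it is binding.
At p = 483: qd = 3521 - 7·483 = 140 and qs = 2·483 - 529 = 437.
Quantity traded falls to 140. At q = 140 the demand price is (3521 - 140)/7 = 483 and the supply price is (529 + 140)/2 = 334.5.
Deadweight loss = ½ · (483 - 334.5) · (371 - 140) = ½ · 148.5 · 231 = 17151.75.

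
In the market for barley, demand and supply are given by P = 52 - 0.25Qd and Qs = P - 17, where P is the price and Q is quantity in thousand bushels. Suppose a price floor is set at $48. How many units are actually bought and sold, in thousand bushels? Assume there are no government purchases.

16

Rearranging demand gives Qd = 208 - 4P. Equilibrium: 208 - 4P = P - 17, so 225 = 5P and P* = 45, Q* = 28.
Because the floor (48) lies above the market-clearing price, it is binding.
At P = 48: Qd = 208 - 4·48 = 16 and Qs = 48 - 17 = 31.
The quantity actually transacted is the short side, demand: 16.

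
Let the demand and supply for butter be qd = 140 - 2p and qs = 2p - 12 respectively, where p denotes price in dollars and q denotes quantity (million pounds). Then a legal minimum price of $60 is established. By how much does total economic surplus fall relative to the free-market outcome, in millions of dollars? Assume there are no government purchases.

Setting quantity demanded equal to quantity supplied, 140 - 2p = 2p - 12, gives p* = 38 and q* = 64.
The floor of 60 is above the equilibrium price 38, so it binds.
At p = 60: qd = 140 - 2·60 = 20 and qs = 2·60 - 12 = 108.
Quantity traded falls to 20. At q = 20 the demand price is (140 - 20)/2 = 60 and the supply price is (12 + 20)/2 = 16.
Deadweight loss = ½ · (60 - 16) · (64 - 20) = ½ · 44 · 44 = 968.

968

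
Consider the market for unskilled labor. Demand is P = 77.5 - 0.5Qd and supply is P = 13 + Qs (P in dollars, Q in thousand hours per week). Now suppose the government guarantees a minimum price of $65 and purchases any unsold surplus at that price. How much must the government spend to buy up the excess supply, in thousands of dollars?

Rearranging demand gives Qd = 155 - 2P; rearranging supply gives Qs = P - 13. Equilibrium: 155 - 2P = P - 13, so 168 = 3P and P* = 56, Q* = 43.
Because the floor (65) lies above the market-clearing price, it is binding.
At P = 65: Qd = 155 - 2·65 = 25 and Qs = 65 - 13 = 52.
Surplus = Qs - Qd = 27.
Government expenditure = surplus × support price = 27 × 65 = 1755.

1755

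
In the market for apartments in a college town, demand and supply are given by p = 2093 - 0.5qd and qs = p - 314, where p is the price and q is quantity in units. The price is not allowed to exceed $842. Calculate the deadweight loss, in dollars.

Rearranging demand gives qd = 4186 - 2p. Without the control the market clears where 4186 - 2p = p - 314, i.e. p* = 1500 and q* = 1186.
Because the ceiling (842) lies below the market-clearing price, it is binding.
At p = 842: qd = 4186 - 2·842 = 2502 and qs = 842 - 314 = 528.
Quantity traded falls to 528. At q = 528 the demand price is (4186 - 528)/2 = 1829 and the supply price is 314 + 528 = 842.
Deadweight loss = ½ · (1829 - 842) · (1186 - 528) = ½ · 987 · 658 = 324723.

324723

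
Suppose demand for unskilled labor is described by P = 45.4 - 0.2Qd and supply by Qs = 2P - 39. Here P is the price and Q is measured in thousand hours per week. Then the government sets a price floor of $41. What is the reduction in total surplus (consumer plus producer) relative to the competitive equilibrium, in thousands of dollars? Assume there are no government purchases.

78.75

Rearranging demand gives Qd = 227 - 5P. Setting quantity demanded equal to quantity supplied, 227 - 5P = 2P - 39, gives P* = 38 and Q* = 37.
Since 41 > 38, the floor is binding.
At P = 41: Qd = 227 - 5·41 = 22 and Qs = 2·41 - 39 = 43.
Quantity traded falls to 22. At Q = 22 the demand price is (227 - 22)/5 = 41 and the supply price is (39 + 22)/2 = 30.5.
Deadweight loss = ½ · (41 - 30.5) · (37 - 22) = ½ · 10.5 · 15 = 78.75.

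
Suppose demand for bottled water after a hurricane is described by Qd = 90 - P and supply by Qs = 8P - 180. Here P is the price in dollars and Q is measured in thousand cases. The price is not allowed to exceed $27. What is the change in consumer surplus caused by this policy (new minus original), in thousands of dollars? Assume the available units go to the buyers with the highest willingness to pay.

Equilibrium: 90 - P = 8P - 180, so 270 = 9P and P* = 30, Q* = 60.
Since 27 < 30, the ceiling is binding.
At P = 27: Qd = 90 - 27 = 63 and Qs = 8·27 - 180 = 36.
Consumer surplus without the control is ½ · (90 - 30) · 60 = 1800.
With the ceiling, 36 units are sold at 27 (assume they go to the highest-value buyers). The demand price at Q = 36 is 54, so CS = ½ · [(90 - 27) + (54 - 27)] · 36 = 1620.
Change in consumer surplus = 1620 - 1800 = -180.

-180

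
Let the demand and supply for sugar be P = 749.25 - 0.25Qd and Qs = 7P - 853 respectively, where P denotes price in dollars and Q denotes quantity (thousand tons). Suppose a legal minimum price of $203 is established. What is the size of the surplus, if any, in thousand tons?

Rearranging demand gives Qd = 2997 - 4P. Setting quantity demanded equal to quantity supplied, 2997 - 4P = 7P - 853, gives P* = 350 and Q* = 1597.
Since 203 is below P* = 350, the floor does not bind and the free-market outcome prevails.
Since the control does not bind, there is no surplus.

0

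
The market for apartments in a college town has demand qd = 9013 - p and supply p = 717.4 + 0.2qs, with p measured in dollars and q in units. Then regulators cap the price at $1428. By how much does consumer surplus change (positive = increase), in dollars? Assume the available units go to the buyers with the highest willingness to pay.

Rearranging supply gives qs = 5p - 3587. Without the control the market clears where 9013 - p = 5p - 3587, i.e. p* = 2100 and q* = 6913.
Because the ceiling (1428) lies below the market-clearing price, it is binding.
At p = 1428: qd = 9013 - 1428 = 7585 and qs = 5·1428 - 3587 = 3553.
Consumer surplus without the control is ½ · (9013 - 2100) · 6913 = 23894784.5.
With the ceiling, 3553 units are sold at 1428 (assume they go to the highest-value buyers). The demand price at q = 3553 is 5460, so CS = ½ · [(9013 - 1428) + (5460 - 1428)] · 3553 = 20637600.5.
Change in consumer surplus = 20637600.5 - 23894784.5 = -3257184.

-3257184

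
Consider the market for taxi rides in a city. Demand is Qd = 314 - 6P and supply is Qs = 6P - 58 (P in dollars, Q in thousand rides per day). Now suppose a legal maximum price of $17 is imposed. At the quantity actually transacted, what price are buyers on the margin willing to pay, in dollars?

45

Equilibrium: 314 - 6P = 6P - 58, so 372 = 12P and P* = 31, Q* = 128.
Since 17 < 31, the ceiling is binding.
At P = 17: Qd = 314 - 6·17 = 212 and Qs = 6·17 - 58 = 44.
Only 44 units reach the market. On the demand curve, the marginal buyer's willingness to pay at Q = 44 is (314 - 44)/6 = 45.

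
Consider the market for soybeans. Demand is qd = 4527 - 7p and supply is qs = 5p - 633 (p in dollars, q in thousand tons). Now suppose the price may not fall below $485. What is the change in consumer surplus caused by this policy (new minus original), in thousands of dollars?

-72847.5

Equilibrium: 4527 - 7p = 5p - 633, so 5160 = 12p and p* = 430, q* = 1517.
Since 485 > 430, the floor is binding.
At p = 485: qd = 4527 - 7·485 = 1132 and qs = 5·485 - 633 = 1792.
Consumer surplus without the control is ½ · (4527/7 - 430) · 1517 = 2301289/14.
With the floor, consumers buy 1132 units at 485, so CS = ½ · (4527/7 - 485) · 1132 = 640712/7.
Change in consumer surplus = 640712/7 - 2301289/14 = -72847.5.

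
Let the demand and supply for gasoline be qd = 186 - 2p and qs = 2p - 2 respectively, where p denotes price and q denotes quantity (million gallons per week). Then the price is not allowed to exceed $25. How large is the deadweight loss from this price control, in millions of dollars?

Equilibrium: 186 - 2p = 2p - 2, so 188 = 4p and p* = 47, q* = 92.
Since 25 < 47, the ceiling is binding.
At p = 25: qd = 186 - 2·25 = 136 and qs = 2·25 - 2 = 48.
Quantity traded falls to 48. At q = 48 the demand price is (186 - 48)/2 = 69 and the supply price is (2 + 48)/2 = 25.
Deadweight loss = ½ · (69 - 25) · (92 - 48) = ½ · 44 · 44 = 968.

968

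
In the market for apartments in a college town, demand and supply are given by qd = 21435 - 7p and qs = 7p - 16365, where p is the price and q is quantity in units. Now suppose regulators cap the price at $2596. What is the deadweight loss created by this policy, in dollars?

Without the control the market clears where 21435 - 7p = 7p - 16365, i.e. p* = 2700 and q* = 2535.
Since 2596 < 2700, the ceiling is binding.
At p = 2596: qd = 21435 - 7·2596 = 3263 and qs = 7·2596 - 16365 = 1807.
Quantity traded falls to 1807. At q = 1807 the demand price is (21435 - 1807)/7 = 2804 and the supply price is (16365 + 1807)/7 = 2596.
Deadweight loss = ½ · (2804 - 2596) · (2535 - 1807) = ½ · 208 · 728 = 75712.

75712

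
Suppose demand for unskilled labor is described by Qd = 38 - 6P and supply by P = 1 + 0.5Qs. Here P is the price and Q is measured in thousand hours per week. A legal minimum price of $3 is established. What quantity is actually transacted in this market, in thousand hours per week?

Rearranging supply gives Qs = 2P - 2. Setting quantity demanded equal to quantity supplied, 38 - 6P = 2P - 2, gives P* = 5 and Q* = 8.
Since 3 is below P* = 5, the floor does not bind and the free-market outcome prevails.

8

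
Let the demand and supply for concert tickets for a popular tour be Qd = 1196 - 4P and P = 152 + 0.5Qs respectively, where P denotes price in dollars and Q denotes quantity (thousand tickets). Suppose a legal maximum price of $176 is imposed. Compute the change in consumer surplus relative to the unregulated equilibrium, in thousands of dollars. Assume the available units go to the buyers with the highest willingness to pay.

Rearranging supply gives Qs = 2P - 304. In a free market, 1196 - 4P = 2P - 304 gives the equilibrium P* = 250, Q* = 196.
Since 176 < 250, the ceiling is binding.
At P = 176: Qd = 1196 - 4·176 = 492 and Qs = 2·176 - 304 = 48.
Consumer surplus without the control is ½ · (299 - 250) · 196 = 4802.
With the ceiling, 48 units are sold at 176 (assume they go to the highest-value buyers). The demand price at Q = 48 is 287, so CS = ½ · [(299 - 176) + (287 - 176)] · 48 = 5616.
Change in consumer surplus = 5616 - 4802 = 814.

814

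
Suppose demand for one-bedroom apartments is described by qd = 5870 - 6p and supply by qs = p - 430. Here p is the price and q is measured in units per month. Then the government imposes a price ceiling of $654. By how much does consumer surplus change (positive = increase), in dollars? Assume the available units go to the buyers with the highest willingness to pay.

Setting quantity demanded equal to quantity supplied, 5870 - 6p = p - 430, gives p* = 900 and q* = 470.
Because the ceiling (654) lies below the market-clearing price, it is binding.
At p = 654: qd = 5870 - 6·654 = 1946 and qs = 654 - 430 = 224.
Consumer surplus without the control is ½ · (2935/3 - 900) · 470 = 55225/3.
With the ceiling, 224 units are sold at 654 (assume they go to the highest-value buyers). The demand price at q = 224 is 941, so CS = ½ · [(2935/3 - 654) + (941 - 654)] · 224 = 205408/3.
Change in consumer surplus = 205408/3 - 55225/3 = 50061.

50061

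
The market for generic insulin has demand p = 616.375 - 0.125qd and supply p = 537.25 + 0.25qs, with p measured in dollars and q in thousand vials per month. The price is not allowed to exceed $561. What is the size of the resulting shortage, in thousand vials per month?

Rearranging demand gives qd = 4931 - 8p; rearranging supply gives qs = 4p - 2149. Setting quantity demanded equal to quantity supplied, 4931 - 8p = 4p - 2149, gives p* = 590 and q* = 211.
The ceiling of 561 is below the equilibrium price 590, so it binds.
At p = 561: qd = 4931 - 8·561 = 443 and qs = 4·561 - 2149 = 95.
Shortage = qd - qs = 443 - 95 = 348.

348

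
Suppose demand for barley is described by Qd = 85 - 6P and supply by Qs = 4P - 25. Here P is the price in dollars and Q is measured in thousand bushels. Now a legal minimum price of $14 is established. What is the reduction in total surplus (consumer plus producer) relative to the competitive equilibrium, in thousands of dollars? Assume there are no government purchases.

67.5

Without the control the market clears where 85 - 6P = 4P - 25, i.e. P* = 11 and Q* = 19.
Since 14 > 11, the floor is binding.
At P = 14: Qd = 85 - 6·14 = 1 and Qs = 4·14 - 25 = 31.
Quantity traded falls to 1. At Q = 1 the demand price is (85 - 1)/6 = 14 and the supply price is (25 + 1)/4 = 6.5.
Deadweight loss = ½ · (14 - 6.5) · (19 - 1) = ½ · 7.5 · 18 = 67.5.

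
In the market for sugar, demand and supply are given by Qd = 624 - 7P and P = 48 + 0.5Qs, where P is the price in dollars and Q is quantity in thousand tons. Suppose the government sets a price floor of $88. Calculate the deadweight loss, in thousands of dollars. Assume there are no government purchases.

Rearranging supply gives Qs = 2P - 96. Equilibrium: 624 - 7P = 2P - 96, so 720 = 9P and P* = 80, Q* = 64.
The floor of 88 is above the equilibrium price 80, so it binds.
At P = 88: Qd = 624 - 7·88 = 8 and Qs = 2·88 - 96 = 80.
Quantity traded falls to 8. At Q = 8 the demand price is (624 - 8)/7 = 88 and the supply price is (96 + 8)/2 = 52.
Deadweight loss = ½ · (88 - 52) · (64 - 8) = ½ · 36 · 56 = 1008.

1008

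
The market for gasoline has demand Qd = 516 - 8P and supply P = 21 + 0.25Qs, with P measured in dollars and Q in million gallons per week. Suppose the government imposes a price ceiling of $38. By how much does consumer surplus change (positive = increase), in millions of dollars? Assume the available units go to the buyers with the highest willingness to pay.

Rearranging supply gives Qs = 4P - 84. Without the control the market clears where 516 - 8P = 4P - 84, i.e. P* = 50 and Q* = 116.
The ceiling of 38 is below the equilibrium price 50, so it binds.
At P = 38: Qd = 516 - 8·38 = 212 and Qs = 4·38 - 84 = 68.
Consumer surplus without the control is ½ · (64.5 - 50) · 116 = 841.
With the ceiling, 68 units are sold at 38 (assume they go to the highest-value buyers). The demand price at Q = 68 is 56, so CS = ½ · [(64.5 - 38) + (56 - 38)] · 68 = 1513.
Change in consumer surplus = 1513 - 841 = 672.

672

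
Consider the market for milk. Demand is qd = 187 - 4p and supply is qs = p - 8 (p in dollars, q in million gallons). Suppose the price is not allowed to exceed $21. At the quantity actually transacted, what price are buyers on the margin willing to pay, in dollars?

Setting quantity demanded equal to quantity supplied, 187 - 4p = p - 8, gives p* = 39 and q* = 31.
The ceiling of 21 is below the equilibrium price 39, so it binds.
At p = 21: qd = 187 - 4·21 = 103 and qs = 21 - 8 = 13.
Only 13 units reach the market. On the demand curve, the marginal buyer's willingness to pay at q = 13 is (187 - 13)/4 = 43.5.

43.5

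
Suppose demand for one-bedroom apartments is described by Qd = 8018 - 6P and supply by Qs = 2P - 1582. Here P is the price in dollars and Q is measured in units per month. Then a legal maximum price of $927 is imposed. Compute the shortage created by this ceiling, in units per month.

Setting quantity demanded equal to quantity supplied, 8018 - 6P = 2P - 1582, gives P* = 1200 and Q* = 818.
Because the ceiling (927) lies below the market-clearing price, it is binding.
At P = 927: Qd = 8018 - 6·927 = 2456 and Qs = 2·927 - 1582 = 272.
Shortage = Qd - Qs = 2456 - 272 = 2184.

2184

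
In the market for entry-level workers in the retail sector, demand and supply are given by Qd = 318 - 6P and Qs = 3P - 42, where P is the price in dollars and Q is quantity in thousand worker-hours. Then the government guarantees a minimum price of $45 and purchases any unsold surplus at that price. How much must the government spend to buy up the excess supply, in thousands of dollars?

2025

Setting quantity demanded equal to quantity supplied, 318 - 6P = 3P - 42, gives P* = 40 and Q* = 78.
Since 45 > 40, the floor is binding.
At P = 45: Qd = 318 - 6·45 = 48 and Qs = 3·45 - 42 = 93.
Surplus = Qs - Qd = 45.
Government expenditure = surplus × support price = 45 × 45 = 2025.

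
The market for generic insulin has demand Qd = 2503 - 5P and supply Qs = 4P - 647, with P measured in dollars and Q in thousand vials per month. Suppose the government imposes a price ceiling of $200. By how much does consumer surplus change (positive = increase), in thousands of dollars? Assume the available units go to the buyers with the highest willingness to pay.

-13050

In a free market, 2503 - 5P = 4P - 647 gives the equilibrium P* = 350, Q* = 753.
Since 200 < 350, the ceiling is binding.
At P = 200: Qd = 2503 - 5·200 = 1503 and Qs = 4·200 - 647 = 153.
Consumer surplus without the control is ½ · (500.6 - 350) · 753 = 56700.9.
With the ceiling, 153 units are sold at 200 (assume they go to the highest-value buyers). The demand price at Q = 153 is 470, so CS = ½ · [(500.6 - 200) + (470 - 200)] · 153 = 43650.9.
Change in consumer surplus = 43650.9 - 56700.9 = -13050.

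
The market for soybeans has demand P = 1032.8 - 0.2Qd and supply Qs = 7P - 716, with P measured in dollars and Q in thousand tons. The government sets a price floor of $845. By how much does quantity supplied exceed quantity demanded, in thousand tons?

Rearranging demand gives Qd = 5164 - 5P. In a free market, 5164 - 5P = 7P - 716 gives the equilibrium P* = 490, Q* = 2714.
Because the floor (845) lies above the market-clearing price, it is binding.
At P = 845: Qd = 5164 - 5·845 = 939 and Qs = 7·845 - 716 = 5199.
Surplus = Qs - Qd = 5199 - 939 = 4260.

4260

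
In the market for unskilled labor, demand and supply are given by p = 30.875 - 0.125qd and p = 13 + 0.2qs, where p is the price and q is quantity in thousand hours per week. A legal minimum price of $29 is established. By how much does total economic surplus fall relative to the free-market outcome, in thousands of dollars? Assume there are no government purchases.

260

Rearranging demand gives qd = 247 - 8p; rearranging supply gives qs = 5p - 65. Without the control the market clears where 247 - 8p = 5p - 65, i.e. p* = 24 and q* = 55.
Since 29 > 24, the floor is binding.
At p = 29: qd = 247 - 8·29 = 15 and qs = 5·29 - 65 = 80.
Quantity traded falls to 15. At q = 15 the demand price is (247 - 15)/8 = 29 and the supply price is (65 + 15)/5 = 16.
Deadweight loss = ½ · (29 - 16) · (55 - 15) = ½ · 13 · 40 = 260.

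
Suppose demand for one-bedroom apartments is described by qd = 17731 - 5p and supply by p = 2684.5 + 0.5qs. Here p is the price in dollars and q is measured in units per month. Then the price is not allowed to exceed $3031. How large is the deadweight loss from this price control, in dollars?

101305.4

Rearranging supply gives qs = 2p - 5369. Equilibrium: 17731 - 5p = 2p - 5369, so 23100 = 7p and p* = 3300, q* = 1231.
The ceiling of 3031 is below the equilibrium price 3300, so it binds.
At p = 3031: qd = 17731 - 5·3031 = 2576 and qs = 2·3031 - 5369 = 693.
Quantity traded falls to 693. At q = 693 the demand price is (17731 - 693)/5 = 3407.6 and the supply price is (5369 + 693)/2 = 3031.
Deadweight loss = ½ · (3407.6 - 3031) · (1231 - 693) = ½ · 376.6 · 538 = 101305.4.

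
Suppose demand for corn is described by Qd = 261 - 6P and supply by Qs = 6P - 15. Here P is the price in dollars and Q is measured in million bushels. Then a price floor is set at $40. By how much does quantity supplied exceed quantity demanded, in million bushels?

204

In a free market, 261 - 6P = 6P - 15 gives the equilibrium P* = 23, Q* = 123.
Because the floor (40) lies above the market-clearing price, it is binding.
At P = 40: Qd = 261 - 6·40 = 21 and Qs = 6·40 - 15 = 225.
Surplus = Qs - Qd = 225 - 21 = 204.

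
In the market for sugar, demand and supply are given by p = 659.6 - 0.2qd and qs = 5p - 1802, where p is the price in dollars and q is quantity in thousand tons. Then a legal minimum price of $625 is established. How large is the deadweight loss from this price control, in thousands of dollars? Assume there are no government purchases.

66125

Rearranging demand gives qd = 3298 - 5p. Equilibrium: 3298 - 5p = 5p - 1802, so 5100 = 10p and p* = 510, q* = 748.
Because the floor (625) lies above the market-clearing price, it is binding.
At p = 625: qd = 3298 - 5·625 = 173 and qs = 5·625 - 1802 = 1323.
Quantity traded falls to 173. At q = 173 the demand price is (3298 - 173)/5 = 625 and the supply price is (1802 + 173)/5 = 395.
Deadweight loss = ½ · (625 - 395) · (748 - 173) = ½ · 230 · 575 = 66125.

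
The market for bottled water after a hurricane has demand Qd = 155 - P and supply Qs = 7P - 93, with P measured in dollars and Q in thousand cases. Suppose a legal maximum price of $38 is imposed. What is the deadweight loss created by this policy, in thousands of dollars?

0

Equilibrium: 155 - P = 7P - 93, so 248 = 8P and P* = 31, Q* = 124.
Since 38 is above P* = 31, the ceiling does not bind and the free-market outcome prevails.
Since the control does not bind, no trades are prevented and deadweight loss is zero.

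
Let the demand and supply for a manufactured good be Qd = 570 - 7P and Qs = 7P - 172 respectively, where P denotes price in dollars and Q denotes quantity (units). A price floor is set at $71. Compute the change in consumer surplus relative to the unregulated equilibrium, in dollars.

In a free market, 570 - 7P = 7P - 172 gives the equilibrium P* = 53, Q* = 199.
Since 71 > 53, the floor is binding.
At P = 71: Qd = 570 - 7·71 = 73 and Qs = 7·71 - 172 = 325.
Consumer surplus without the control is ½ · (570/7 - 53) · 199 = 39601/14.
With the floor, consumers buy 73 units at 71, so CS = ½ · (570/7 - 71) · 73 = 5329/14.
Change in consumer surplus = 5329/14 - 39601/14 = -2448.

-2448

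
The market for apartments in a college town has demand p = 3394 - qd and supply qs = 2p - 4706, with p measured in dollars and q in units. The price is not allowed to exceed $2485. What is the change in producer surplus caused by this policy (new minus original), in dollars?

-102985

Rearranging demand gives qd = 3394 - p. In a free market, 3394 - p = 2p - 4706 gives the equilibrium p* = 2700, q* = 694.
Because the ceiling (2485) lies below the market-clearing price, it is binding.
At p = 2485: qd = 3394 - 2485 = 909 and qs = 2·2485 - 4706 = 264.
Producer surplus without the control is ½ · (2700 - 2353) · 694 = 120409.
With the ceiling, producers sell 264 units at 2485, so PS = ½ · (2485 - 2353) · 264 = 17424.
Change in producer surplus = 17424 - 120409 = -102985.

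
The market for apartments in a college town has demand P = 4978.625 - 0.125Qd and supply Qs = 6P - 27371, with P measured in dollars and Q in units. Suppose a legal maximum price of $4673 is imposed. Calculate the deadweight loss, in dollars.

84677.25

Rearranging demand gives Qd = 39829 - 8P. Equilibrium: 39829 - 8P = 6P - 27371, so 67200 = 14P and P* = 4800, Q* = 1429.
The ceiling of 4673 is below the equilibrium price 4800, so it binds.
At P = 4673: Qd = 39829 - 8·4673 = 2445 and Qs = 6·4673 - 27371 = 667.
Quantity traded falls to 667. At Q = 667 the demand price is (39829 - 667)/8 = 4895.25 and the supply price is (27371 + 667)/6 = 4673.
Deadweight loss = ½ · (4895.25 - 4673) · (1429 - 667) = ½ · 222.25 · 762 = 84677.25.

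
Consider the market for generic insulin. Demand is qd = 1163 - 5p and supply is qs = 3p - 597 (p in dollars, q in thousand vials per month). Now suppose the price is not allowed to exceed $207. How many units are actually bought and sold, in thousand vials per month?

24

Setting quantity demanded equal to quantity supplied, 1163 - 5p = 3p - 597, gives p* = 220 and q* = 63.
Because the ceiling (207) lies below the market-clearing price, it is binding.
At p = 207: qd = 1163 - 5·207 = 128 and qs = 3·207 - 597 = 24.
The quantity actually transacted is the short side, supply: 24.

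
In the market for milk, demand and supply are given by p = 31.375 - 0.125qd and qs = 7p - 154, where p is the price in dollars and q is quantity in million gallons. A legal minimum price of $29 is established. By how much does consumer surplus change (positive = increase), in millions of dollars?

Rearranging demand gives qd = 251 - 8p. Equilibrium: 251 - 8p = 7p - 154, so 405 = 15p and p* = 27, q* = 35.
Since 29 > 27, the floor is binding.
At p = 29: qd = 251 - 8·29 = 19 and qs = 7·29 - 154 = 49.
Consumer surplus without the control is ½ · (31.375 - 27) · 35 = 76.5625.
With the floor, consumers buy 19 units at 29, so CS = ½ · (31.375 - 29) · 19 = 22.5625.
Change in consumer surplus = 22.5625 - 76.5625 = -54.

-54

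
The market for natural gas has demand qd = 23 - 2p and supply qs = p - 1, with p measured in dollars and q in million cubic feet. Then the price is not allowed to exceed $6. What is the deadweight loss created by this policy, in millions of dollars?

Without the control the market clears where 23 - 2p = p - 1, i.e. p* = 8 and q* = 7.
Because the ceiling (6) lies below the market-clearing price, it is binding.
At p = 6: qd = 23 - 2·6 = 11 and qs = 6 - 1 = 5.
Quantity traded falls to 5. At q = 5 the demand price is (23 - 5)/2 = 9 and the supply price is 1 + 5 = 6.
Deadweight loss = ½ · (9 - 6) · (7 - 5) = ½ · 3 · 2 = 3.

3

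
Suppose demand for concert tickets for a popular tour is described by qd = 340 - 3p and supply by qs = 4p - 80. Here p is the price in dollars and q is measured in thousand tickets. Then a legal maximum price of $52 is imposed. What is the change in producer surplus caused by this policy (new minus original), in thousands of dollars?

Equilibrium: 340 - 3p = 4p - 80, so 420 = 7p and p* = 60, q* = 160.
The ceiling of 52 is below the equilibrium price 60, so it binds.
At p = 52: qd = 340 - 3·52 = 184 and qs = 4·52 - 80 = 128.
Producer surplus without the control is ½ · (60 - 20) · 160 = 3200.
With the ceiling, producers sell 128 units at 52, so PS = ½ · (52 - 20) · 128 = 2048.
Change in producer surplus = 2048 - 3200 = -1152.

-1152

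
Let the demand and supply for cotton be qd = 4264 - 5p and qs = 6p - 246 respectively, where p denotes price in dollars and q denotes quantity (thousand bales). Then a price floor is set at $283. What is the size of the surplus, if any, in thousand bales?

0

Without the control the market clears where 4264 - 5p = 6p - 246, i.e. p* = 410 and q* = 2214.
The floor of 283 is below the equilibrium price 410, so it is not binding; the market clears at p* = 410, q* = 2214.
Since the control does not bind, there is no surplus.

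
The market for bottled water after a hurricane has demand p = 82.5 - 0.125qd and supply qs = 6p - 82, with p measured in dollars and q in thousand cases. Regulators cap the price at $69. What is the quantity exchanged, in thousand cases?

Rearranging demand gives qd = 660 - 8p. Without the control the market clears where 660 - 8p = 6p - 82, i.e. p* = 53 and q* = 236.
Since 69 is above p* = 53, the ceiling does not bind and the free-market outcome prevails.

236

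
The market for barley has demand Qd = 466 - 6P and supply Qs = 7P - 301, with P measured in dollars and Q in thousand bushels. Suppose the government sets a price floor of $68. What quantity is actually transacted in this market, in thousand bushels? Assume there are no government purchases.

Without the control the market clears where 466 - 6P = 7P - 301, i.e. P* = 59 and Q* = 112.
Since 68 > 59, the floor is binding.
At P = 68: Qd = 466 - 6·68 = 58 and Qs = 7·68 - 301 = 175.
The quantity actually transacted is the short side, demand: 58.

58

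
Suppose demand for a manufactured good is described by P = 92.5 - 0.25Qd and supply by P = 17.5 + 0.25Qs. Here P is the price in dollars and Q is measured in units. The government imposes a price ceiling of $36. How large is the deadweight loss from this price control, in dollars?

Rearranging demand gives Qd = 370 - 4P; rearranging supply gives Qs = 4P - 70. In a free market, 370 - 4P = 4P - 70 gives the equilibrium P* = 55, Q* = 150.
Since 36 < 55, the ceiling is binding.
At P = 36: Qd = 370 - 4·36 = 226 and Qs = 4·36 - 70 = 74.
Quantity traded falls to 74. At Q = 74 the demand price is (370 - 74)/4 = 74 and the supply price is (70 + 74)/4 = 36.
Deadweight loss = ½ · (74 - 36) · (150 - 74) = ½ · 38 · 76 = 1444.

1444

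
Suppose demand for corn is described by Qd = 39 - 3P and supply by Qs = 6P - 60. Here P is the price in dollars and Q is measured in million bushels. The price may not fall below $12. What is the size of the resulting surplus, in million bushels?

Without the control the market clears where 39 - 3P = 6P - 60, i.e. P* = 11 and Q* = 6.
The floor of 12 is above the equilibrium price 11, so it binds.
At P = 12: Qd = 39 - 3·12 = 3 and Qs = 6·12 - 60 = 12.
Surplus = Qs - Qd = 12 - 3 = 9.

9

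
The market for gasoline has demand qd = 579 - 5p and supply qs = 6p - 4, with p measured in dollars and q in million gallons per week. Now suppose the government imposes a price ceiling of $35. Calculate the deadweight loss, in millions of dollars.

2138.4

Setting quantity demanded equal to quantity supplied, 579 - 5p = 6p - 4, gives p* = 53 and q* = 314.
Because the ceiling (35) lies below the market-clearing price, it is binding.
At p = 35: qd = 579 - 5·35 = 404 and qs = 6·35 - 4 = 206.
Quantity traded falls to 206. At q = 206 the demand price is (579 - 206)/5 = 74.6 and the supply price is (4 + 206)/6 = 35.
Deadweight loss = ½ · (74.6 - 35) · (314 - 206) = ½ · 39.6 · 108 = 2138.4.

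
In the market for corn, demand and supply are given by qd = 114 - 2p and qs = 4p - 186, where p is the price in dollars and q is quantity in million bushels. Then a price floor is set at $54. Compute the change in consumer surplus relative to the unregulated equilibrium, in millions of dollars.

-40

Setting quantity demanded equal to quantity supplied, 114 - 2p = 4p - 186, gives p* = 50 and q* = 14.
Since 54 > 50, the floor is binding.
At p = 54: qd = 114 - 2·54 = 6 and qs = 4·54 - 186 = 30.
Consumer surplus without the control is ½ · (57 - 50) · 14 = 49.
With the floor, consumers buy 6 units at 54, so CS = ½ · (57 - 54) · 6 = 9.
Change in consumer surplus = 9 - 49 = -40.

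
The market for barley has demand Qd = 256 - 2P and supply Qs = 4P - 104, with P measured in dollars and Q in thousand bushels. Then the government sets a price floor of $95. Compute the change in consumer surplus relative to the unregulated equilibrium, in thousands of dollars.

-3535

In a free market, 256 - 2P = 4P - 104 gives the equilibrium P* = 60, Q* = 136.
Since 95 > 60, the floor is binding.
At P = 95: Qd = 256 - 2·95 = 66 and Qs = 4·95 - 104 = 276.
Consumer surplus without the control is ½ · (128 - 60) · 136 = 4624.
With the floor, consumers buy 66 units at 95, so CS = ½ · (128 - 95) · 66 = 1089.
Change in consumer surplus = 1089 - 4624 = -3535.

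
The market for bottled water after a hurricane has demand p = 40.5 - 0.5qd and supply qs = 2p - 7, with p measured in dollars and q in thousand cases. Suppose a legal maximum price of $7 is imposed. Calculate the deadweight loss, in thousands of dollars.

450

Rearranging demand gives qd = 81 - 2p. Setting quantity demanded equal to quantity supplied, 81 - 2p = 2p - 7, gives p* = 22 and q* = 37.
Because the ceiling (7) lies below the market-clearing price, it is binding.
At p = 7: qd = 81 - 2·7 = 67 and qs = 2·7 - 7 = 7.
Quantity traded falls to 7. At q = 7 the demand price is (81 - 7)/2 = 37 and the supply price is (7 + 7)/2 = 7.
Deadweight loss = ½ · (37 - 7) · (37 - 7) = ½ · 30 · 30 = 450.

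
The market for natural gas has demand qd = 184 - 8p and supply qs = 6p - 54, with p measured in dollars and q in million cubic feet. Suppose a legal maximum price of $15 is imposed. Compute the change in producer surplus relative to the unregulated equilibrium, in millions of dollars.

-84

Without the control the market clears where 184 - 8p = 6p - 54, i.e. p* = 17 and q* = 48.
Because the ceiling (15) lies below the market-clearing price, it is binding.
At p = 15: qd = 184 - 8·15 = 64 and qs = 6·15 - 54 = 36.
Producer surplus without the control is ½ · (17 - 9) · 48 = 192.
With the ceiling, producers sell 36 units at 15, so PS = ½ · (15 - 9) · 36 = 108.
Change in producer surplus = 108 - 192 = -84.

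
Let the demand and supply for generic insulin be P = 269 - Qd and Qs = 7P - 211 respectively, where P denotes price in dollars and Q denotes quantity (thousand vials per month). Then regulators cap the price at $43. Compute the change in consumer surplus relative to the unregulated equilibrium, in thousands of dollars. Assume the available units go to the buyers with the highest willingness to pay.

-5550.5

Rearranging demand gives Qd = 269 - P. Setting quantity demanded equal to quantity supplied, 269 - P = 7P - 211, gives P* = 60 and Q* = 209.
The ceiling of 43 is below the equilibrium price 60, so it binds.
At P = 43: Qd = 269 - 43 = 226 and Qs = 7·43 - 211 = 90.
Consumer surplus without the control is ½ · (269 - 60) · 209 = 21840.5.
With the ceiling, 90 units are sold at 43 (assume they go to the highest-value buyers). The demand price at Q = 90 is 179, so CS = ½ · [(269 - 43) + (179 - 43)] · 90 = 16290.
Change in consumer surplus = 16290 - 21840.5 = -5550.5.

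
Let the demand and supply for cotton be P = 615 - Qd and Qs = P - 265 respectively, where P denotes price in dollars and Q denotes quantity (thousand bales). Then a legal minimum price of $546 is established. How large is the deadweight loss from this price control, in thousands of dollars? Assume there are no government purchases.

11236

Rearranging demand gives Qd = 615 - P. Setting quantity demanded equal to quantity supplied, 615 - P = P - 265, gives P* = 440 and Q* = 175.
Since 546 > 440, the floor is binding.
At P = 546: Qd = 615 - 546 = 69 and Qs = 546 - 265 = 281.
Quantity traded falls to 69. At Q = 69 the demand price is 615 - 69 = 546 and the supply price is 265 + 69 = 334.
Deadweight loss = ½ · (546 - 334) · (175 - 69) = ½ · 212 · 106 = 11236.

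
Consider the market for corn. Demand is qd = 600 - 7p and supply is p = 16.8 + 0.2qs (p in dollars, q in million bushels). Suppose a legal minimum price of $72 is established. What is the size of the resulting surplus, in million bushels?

Rearranging supply gives qs = 5p - 84. Equilibrium: 600 - 7p = 5p - 84, so 684 = 12p and p* = 57, q* = 201.
Since 72 > 57, the floor is binding.
At p = 72: qd = 600 - 7·72 = 96 and qs = 5·72 - 84 = 276.
Surplus = qs - qd = 276 - 96 = 180.

180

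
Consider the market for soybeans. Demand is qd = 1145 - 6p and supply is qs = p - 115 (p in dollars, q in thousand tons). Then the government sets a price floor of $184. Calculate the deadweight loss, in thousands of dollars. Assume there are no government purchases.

336

Setting quantity demanded equal to quantity supplied, 1145 - 6p = p - 115, gives p* = 180 and q* = 65.
Since 184 > 180, the floor is binding.
At p = 184: qd = 1145 - 6·184 = 41 and qs = 184 - 115 = 69.
Quantity traded falls to 41. At q = 41 the demand price is (1145 - 41)/6 = 184 and the supply price is 115 + 41 = 156.
Deadweight loss = ½ · (184 - 156) · (65 - 41) = ½ · 28 · 24 = 336.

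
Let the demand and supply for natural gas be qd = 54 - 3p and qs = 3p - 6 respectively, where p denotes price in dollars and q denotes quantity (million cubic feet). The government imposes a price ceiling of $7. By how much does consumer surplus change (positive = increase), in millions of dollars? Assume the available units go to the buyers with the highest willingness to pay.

31.5

In a free market, 54 - 3p = 3p - 6 gives the equilibrium p* = 10, q* = 24.
The ceiling of 7 is below the equilibrium price 10, so it binds.
At p = 7: qd = 54 - 3·7 = 33 and qs = 3·7 - 6 = 15.
Consumer surplus without the control is ½ · (18 - 10) · 24 = 96.
With the ceiling, 15 units are sold at 7 (assume they go to the highest-value buyers). The demand price at q = 15 is 13, so CS = ½ · [(18 - 7) + (13 - 7)] · 15 = 127.5.
Change in consumer surplus = 127.5 - 96 = 31.5.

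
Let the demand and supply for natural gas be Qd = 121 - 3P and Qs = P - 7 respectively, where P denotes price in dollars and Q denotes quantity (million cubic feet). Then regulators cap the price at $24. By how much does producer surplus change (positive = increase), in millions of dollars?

-168

Without the control the market clears where 121 - 3P = P - 7, i.e. P* = 32 and Q* = 25.
The ceiling of 24 is below the equilibrium price 32, so it binds.
At P = 24: Qd = 121 - 3·24 = 49 and Qs = 24 - 7 = 17.
Producer surplus without the control is ½ · (32 - 7) · 25 = 312.5.
With the ceiling, producers sell 17 units at 24, so PS = ½ · (24 - 7) · 17 = 144.5.
Change in producer surplus = 144.5 - 312.5 = -168.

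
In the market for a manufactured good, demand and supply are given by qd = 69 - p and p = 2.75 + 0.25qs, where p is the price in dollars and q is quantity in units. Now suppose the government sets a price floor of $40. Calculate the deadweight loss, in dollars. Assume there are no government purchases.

360

Rearranging supply gives qs = 4p - 11. Setting quantity demanded equal to quantity supplied, 69 - p = 4p - 11, gives p* = 16 and q* = 53.
The floor of 40 is above the equilibrium price 16, so it binds.
At p = 40: qd = 69 - 40 = 29 and qs = 4·40 - 11 = 149.
Quantity traded falls to 29. At q = 29 the demand price is 69 - 29 = 40 and the supply price is (11 + 29)/4 = 10.
Deadweight loss = ½ · (40 - 10) · (53 - 29) = ½ · 30 · 24 = 360.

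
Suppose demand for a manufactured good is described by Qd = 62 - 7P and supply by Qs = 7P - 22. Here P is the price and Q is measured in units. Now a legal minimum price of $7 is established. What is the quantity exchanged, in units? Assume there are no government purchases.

13

Without the control the market clears where 62 - 7P = 7P - 22, i.e. P* = 6 and Q* = 20.
Because the floor (7) lies above the market-clearing price, it is binding.
At P = 7: Qd = 62 - 7·7 = 13 and Qs = 7·7 - 22 = 27.
The quantity actually transacted is the short side, demand: 13.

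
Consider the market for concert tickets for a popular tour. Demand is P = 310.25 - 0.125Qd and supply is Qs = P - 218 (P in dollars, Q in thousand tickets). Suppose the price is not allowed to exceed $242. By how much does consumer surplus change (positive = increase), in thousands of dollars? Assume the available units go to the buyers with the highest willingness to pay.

Rearranging demand gives Qd = 2482 - 8P. In a free market, 2482 - 8P = P - 218 gives the equilibrium P* = 300, Q* = 82.
Because the ceiling (242) lies below the market-clearing price, it is binding.
At P = 242: Qd = 2482 - 8·242 = 546 and Qs = 242 - 218 = 24.
Consumer surplus without the control is ½ · (310.25 - 300) · 82 = 420.25.
With the ceiling, 24 units are sold at 242 (assume they go to the highest-value buyers). The demand price at Q = 24 is 307.25, so CS = ½ · [(310.25 - 242) + (307.25 - 242)] · 24 = 1602.
Change in consumer surplus = 1602 - 420.25 = 1181.75.

1181.75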